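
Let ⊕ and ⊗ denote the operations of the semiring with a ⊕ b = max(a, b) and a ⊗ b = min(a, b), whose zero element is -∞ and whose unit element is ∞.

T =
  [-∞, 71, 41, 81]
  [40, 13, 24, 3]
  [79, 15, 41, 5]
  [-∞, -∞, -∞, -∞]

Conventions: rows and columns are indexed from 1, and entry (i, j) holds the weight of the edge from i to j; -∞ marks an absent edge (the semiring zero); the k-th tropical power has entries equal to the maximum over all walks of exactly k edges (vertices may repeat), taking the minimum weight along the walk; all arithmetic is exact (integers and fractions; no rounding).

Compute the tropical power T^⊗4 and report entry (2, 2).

T^⊗2:
  [41, 15, 41, 5]
  [24, 40, 40, 40]
  [41, 71, 41, 79]
  [-∞, -∞, -∞, -∞]
T^⊗3:
  [41, 41, 41, 41]
  [40, 24, 40, 24]
  [41, 41, 41, 41]
  [-∞, -∞, -∞, -∞]
T^⊗4:
  [41, 41, 41, 41]
  [40, 40, 40, 40]
  [41, 41, 41, 41]
  [-∞, -∞, -∞, -∞]
Key observation: the optimum is the walk 2->1->3->1->2, with weight 40 min 41 min 79 min 71 = 40.
Optimal value attained by: walk 2->1->3->1->2.
Answer: (T^⊗4)[2][2] = 40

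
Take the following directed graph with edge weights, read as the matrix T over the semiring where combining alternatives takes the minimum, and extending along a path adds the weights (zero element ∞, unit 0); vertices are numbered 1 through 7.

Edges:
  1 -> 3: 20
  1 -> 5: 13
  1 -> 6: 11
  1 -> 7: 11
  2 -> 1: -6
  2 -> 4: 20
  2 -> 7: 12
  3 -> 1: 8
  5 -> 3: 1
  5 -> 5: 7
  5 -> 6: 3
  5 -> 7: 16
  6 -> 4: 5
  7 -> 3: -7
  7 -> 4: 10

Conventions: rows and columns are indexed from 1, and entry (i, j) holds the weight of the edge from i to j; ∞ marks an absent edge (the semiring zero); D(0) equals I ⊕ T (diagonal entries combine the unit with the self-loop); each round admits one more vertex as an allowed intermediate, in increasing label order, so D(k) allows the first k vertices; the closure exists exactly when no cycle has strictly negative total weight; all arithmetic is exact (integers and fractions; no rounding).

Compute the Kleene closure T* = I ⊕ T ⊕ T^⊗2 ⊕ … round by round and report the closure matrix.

D(0):
  [0, ∞, 20, ∞, 13, 11, 11]
  [-6, 0, ∞, 20, ∞, ∞, 12]
  [8, ∞, 0, ∞, ∞, ∞, ∞]
  [∞, ∞, ∞, 0, ∞, ∞, ∞]
  [∞, ∞, 1, ∞, 0, 3, 16]
  [∞, ∞, ∞, 5, ∞, 0, ∞]
  [∞, ∞, -7, 10, ∞, ∞, 0]
D(1):
  [0, ∞, 20, ∞, 13, 11, 11]
  [-6, 0, 14, 20, 7, 5, 5]
  [8, ∞, 0, ∞, 21, 19, 19]
  [∞, ∞, ∞, 0, ∞, ∞, ∞]
  [∞, ∞, 1, ∞, 0, 3, 16]
  [∞, ∞, ∞, 5, ∞, 0, ∞]
  [∞, ∞, -7, 10, ∞, ∞, 0]
D(2):
  [0, ∞, 20, ∞, 13, 11, 11]
  [-6, 0, 14, 20, 7, 5, 5]
  [8, ∞, 0, ∞, 21, 19, 19]
  [∞, ∞, ∞, 0, ∞, ∞, ∞]
  [∞, ∞, 1, ∞, 0, 3, 16]
  [∞, ∞, ∞, 5, ∞, 0, ∞]
  [∞, ∞, -7, 10, ∞, ∞, 0]
D(3):
  [0, ∞, 20, ∞, 13, 11, 11]
  [-6, 0, 14, 20, 7, 5, 5]
  [8, ∞, 0, ∞, 21, 19, 19]
  [∞, ∞, ∞, 0, ∞, ∞, ∞]
  [9, ∞, 1, ∞, 0, 3, 16]
  [∞, ∞, ∞, 5, ∞, 0, ∞]
  [1, ∞, -7, 10, 14, 12, 0]
D(4):
  [0, ∞, 20, ∞, 13, 11, 11]
  [-6, 0, 14, 20, 7, 5, 5]
  [8, ∞, 0, ∞, 21, 19, 19]
  [∞, ∞, ∞, 0, ∞, ∞, ∞]
  [9, ∞, 1, ∞, 0, 3, 16]
  [∞, ∞, ∞, 5, ∞, 0, ∞]
  [1, ∞, -7, 10, 14, 12, 0]
D(5):
  [0, ∞, 14, ∞, 13, 11, 11]
  [-6, 0, 8, 20, 7, 5, 5]
  [8, ∞, 0, ∞, 21, 19, 19]
  [∞, ∞, ∞, 0, ∞, ∞, ∞]
  [9, ∞, 1, ∞, 0, 3, 16]
  [∞, ∞, ∞, 5, ∞, 0, ∞]
  [1, ∞, -7, 10, 14, 12, 0]
D(6):
  [0, ∞, 14, 16, 13, 11, 11]
  [-6, 0, 8, 10, 7, 5, 5]
  [8, ∞, 0, 24, 21, 19, 19]
  [∞, ∞, ∞, 0, ∞, ∞, ∞]
  [9, ∞, 1, 8, 0, 3, 16]
  [∞, ∞, ∞, 5, ∞, 0, ∞]
  [1, ∞, -7, 10, 14, 12, 0]
D(7):
  [0, ∞, 4, 16, 13, 11, 11]
  [-6, 0, -2, 10, 7, 5, 5]
  [8, ∞, 0, 24, 21, 19, 19]
  [∞, ∞, ∞, 0, ∞, ∞, ∞]
  [9, ∞, 1, 8, 0, 3, 16]
  [∞, ∞, ∞, 5, ∞, 0, ∞]
  [1, ∞, -7, 10, 14, 12, 0]
Answer: T* = [[0, ∞, 4, 16, 13, 11, 11], [-6, 0, -2, 10, 7, 5, 5], [8, ∞, 0, 24, 21, 19, 19], [∞, ∞, ∞, 0, ∞, ∞, ∞], [9, ∞, 1, 8, 0, 3, 16], [∞, ∞, ∞, 5, ∞, 0, ∞], [1, ∞, -7, 10, 14, 12, 0]]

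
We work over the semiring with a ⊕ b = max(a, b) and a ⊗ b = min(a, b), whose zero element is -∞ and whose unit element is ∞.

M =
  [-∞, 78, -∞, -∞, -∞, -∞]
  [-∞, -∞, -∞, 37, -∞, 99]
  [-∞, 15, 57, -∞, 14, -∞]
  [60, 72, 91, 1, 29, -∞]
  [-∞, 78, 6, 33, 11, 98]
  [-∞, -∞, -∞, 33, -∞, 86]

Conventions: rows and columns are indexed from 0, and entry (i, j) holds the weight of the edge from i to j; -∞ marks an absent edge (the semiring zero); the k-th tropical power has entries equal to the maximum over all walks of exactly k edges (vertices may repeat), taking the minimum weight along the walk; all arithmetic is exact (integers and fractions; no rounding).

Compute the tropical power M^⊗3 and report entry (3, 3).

M^⊗2:
  [-∞, -∞, -∞, 37, -∞, 78]
  [37, 37, 37, 33, 29, 86]
  [-∞, 15, 57, 15, 14, 15]
  [1, 60, 57, 37, 14, 72]
  [33, 33, 33, 37, 29, 86]
  [33, 33, 33, 33, 29, 86]
M^⊗3:
  [37, 37, 37, 33, 29, 78]
  [33, 37, 37, 37, 29, 86]
  [15, 15, 57, 15, 15, 15]
  [37, 37, 57, 37, 29, 72]
  [37, 37, 37, 33, 29, 86]
  [33, 33, 33, 33, 29, 86]
Key observation: the optimum is the walk 3->0->1->3, with weight 60 min 78 min 37 = 37.
Optimal value attained by: walk 3->0->1->3.
Answer: (M^⊗3)[3][3] = 37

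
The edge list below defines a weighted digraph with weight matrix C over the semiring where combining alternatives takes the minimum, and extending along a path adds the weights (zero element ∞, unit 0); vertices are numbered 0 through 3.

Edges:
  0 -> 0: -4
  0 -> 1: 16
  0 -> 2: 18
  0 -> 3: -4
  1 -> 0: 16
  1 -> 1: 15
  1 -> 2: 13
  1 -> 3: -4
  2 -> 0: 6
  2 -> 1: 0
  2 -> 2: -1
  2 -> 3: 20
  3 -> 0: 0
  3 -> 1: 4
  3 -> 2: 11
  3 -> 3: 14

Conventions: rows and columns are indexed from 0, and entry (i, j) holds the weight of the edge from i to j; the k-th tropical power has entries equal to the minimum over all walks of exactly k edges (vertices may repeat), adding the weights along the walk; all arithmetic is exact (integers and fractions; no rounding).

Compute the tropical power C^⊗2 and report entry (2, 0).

C^⊗2:
  [-8, 0, 7, -8]
  [-4, 0, 7, 10]
  [2, -1, -2, -4]
  [-4, 11, 10, -4]
Key observation: the optimum is the walk 2->0->0, with weight 6 + (-4) = 2.
Optimal value attained by: walk 2->0->0.
Answer: (C^⊗2)[2][0] = 2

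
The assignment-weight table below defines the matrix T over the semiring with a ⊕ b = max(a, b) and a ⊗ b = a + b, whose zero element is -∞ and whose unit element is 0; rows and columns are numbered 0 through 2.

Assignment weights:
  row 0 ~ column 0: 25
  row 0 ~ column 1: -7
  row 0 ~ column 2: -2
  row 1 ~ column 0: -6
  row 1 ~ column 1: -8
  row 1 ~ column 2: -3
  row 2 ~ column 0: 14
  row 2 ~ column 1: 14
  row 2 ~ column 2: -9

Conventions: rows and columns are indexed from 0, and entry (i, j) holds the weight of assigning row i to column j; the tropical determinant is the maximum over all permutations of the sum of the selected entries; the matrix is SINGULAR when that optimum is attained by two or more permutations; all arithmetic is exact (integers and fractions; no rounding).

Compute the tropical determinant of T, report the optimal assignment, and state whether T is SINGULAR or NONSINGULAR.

σ = (0, 1, 2): 25 + (-8) + (-9) = 8
σ = (0, 2, 1): 25 + (-3) + 14 = 36
σ = (1, 0, 2): (-7) + (-6) + (-9) = -22
σ = (1, 2, 0): (-7) + (-3) + 14 = 4
σ = (2, 0, 1): (-2) + (-6) + 14 = 6
σ = (2, 1, 0): (-2) + (-8) + 14 = 4
Optimal value attained by: σ = (0, 2, 1).
Answer: det⊕(T) = 36; verdict: NONSINGULAR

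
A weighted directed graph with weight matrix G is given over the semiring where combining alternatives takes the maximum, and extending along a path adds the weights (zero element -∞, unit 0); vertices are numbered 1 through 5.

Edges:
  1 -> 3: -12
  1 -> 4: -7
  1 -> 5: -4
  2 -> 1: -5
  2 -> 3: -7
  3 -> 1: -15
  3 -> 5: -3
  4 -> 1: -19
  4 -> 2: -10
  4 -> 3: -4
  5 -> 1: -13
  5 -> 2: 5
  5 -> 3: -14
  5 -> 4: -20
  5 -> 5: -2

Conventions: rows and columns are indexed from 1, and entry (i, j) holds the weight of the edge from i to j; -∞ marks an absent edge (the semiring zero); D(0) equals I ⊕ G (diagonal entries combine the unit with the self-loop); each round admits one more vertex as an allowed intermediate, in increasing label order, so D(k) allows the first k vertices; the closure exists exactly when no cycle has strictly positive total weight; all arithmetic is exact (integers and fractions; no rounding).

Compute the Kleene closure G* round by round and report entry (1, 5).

D(0):
  [0, -∞, -12, -7, -4]
  [-5, 0, -7, -∞, -∞]
  [-15, -∞, 0, -∞, -3]
  [-19, -10, -4, 0, -∞]
  [-13, 5, -14, -20, 0]
D(1):
  [0, -∞, -12, -7, -4]
  [-5, 0, -7, -12, -9]
  [-15, -∞, 0, -22, -3]
  [-19, -10, -4, 0, -23]
  [-13, 5, -14, -20, 0]
D(2):
  [0, -∞, -12, -7, -4]
  [-5, 0, -7, -12, -9]
  [-15, -∞, 0, -22, -3]
  [-15, -10, -4, 0, -19]
  [0, 5, -2, -7, 0]
D(3):
  [0, -∞, -12, -7, -4]
  [-5, 0, -7, -12, -9]
  [-15, -∞, 0, -22, -3]
  [-15, -10, -4, 0, -7]
  [0, 5, -2, -7, 0]
D(4):
  [0, -17, -11, -7, -4]
  [-5, 0, -7, -12, -9]
  [-15, -32, 0, -22, -3]
  [-15, -10, -4, 0, -7]
  [0, 5, -2, -7, 0]
D(5):
  [0, 1, -6, -7, -4]
  [-5, 0, -7, -12, -9]
  [-3, 2, 0, -10, -3]
  [-7, -2, -4, 0, -7]
  [0, 5, -2, -7, 0]
Answer: G*[1][5] = -4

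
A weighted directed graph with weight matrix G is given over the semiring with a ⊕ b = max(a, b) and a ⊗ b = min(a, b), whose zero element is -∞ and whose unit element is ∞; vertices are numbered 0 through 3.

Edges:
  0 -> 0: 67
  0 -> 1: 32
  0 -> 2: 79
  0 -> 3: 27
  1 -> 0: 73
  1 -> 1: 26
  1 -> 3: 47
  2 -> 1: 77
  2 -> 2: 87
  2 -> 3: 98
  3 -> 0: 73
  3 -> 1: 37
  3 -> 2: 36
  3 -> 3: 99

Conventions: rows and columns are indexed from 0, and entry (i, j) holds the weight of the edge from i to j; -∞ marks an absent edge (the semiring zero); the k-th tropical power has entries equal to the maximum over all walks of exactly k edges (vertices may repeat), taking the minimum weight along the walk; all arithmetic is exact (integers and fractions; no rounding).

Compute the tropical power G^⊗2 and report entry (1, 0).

G^⊗2:
  [67, 77, 79, 79]
  [67, 37, 73, 47]
  [73, 77, 87, 98]
  [73, 37, 73, 99]
Key observation: the optimum is the walk 1->0->0, with weight 73 min 67 = 67.
Optimal value attained by: walk 1->0->0.
Answer: (G^⊗2)[1][0] = 67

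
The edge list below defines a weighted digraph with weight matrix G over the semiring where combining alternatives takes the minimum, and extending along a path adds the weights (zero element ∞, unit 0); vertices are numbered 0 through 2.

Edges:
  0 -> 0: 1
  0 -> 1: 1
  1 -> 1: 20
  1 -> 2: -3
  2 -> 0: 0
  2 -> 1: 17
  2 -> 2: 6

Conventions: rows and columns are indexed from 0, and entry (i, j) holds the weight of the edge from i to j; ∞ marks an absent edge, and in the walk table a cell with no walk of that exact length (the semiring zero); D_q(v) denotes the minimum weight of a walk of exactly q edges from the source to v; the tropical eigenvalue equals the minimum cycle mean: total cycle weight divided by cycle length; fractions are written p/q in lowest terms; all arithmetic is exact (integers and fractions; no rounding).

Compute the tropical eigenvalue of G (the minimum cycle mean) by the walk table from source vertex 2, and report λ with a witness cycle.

q=0: [∞, ∞, 0]
q=1: [0, 17, 6]
q=2: [1, 1, 12]
q=3: [2, 2, -2]
Optimal cycle mean attained by: cycle 0->1->2->0, total 1 + (-3) + 0, length 3.
Answer: λ = -2/3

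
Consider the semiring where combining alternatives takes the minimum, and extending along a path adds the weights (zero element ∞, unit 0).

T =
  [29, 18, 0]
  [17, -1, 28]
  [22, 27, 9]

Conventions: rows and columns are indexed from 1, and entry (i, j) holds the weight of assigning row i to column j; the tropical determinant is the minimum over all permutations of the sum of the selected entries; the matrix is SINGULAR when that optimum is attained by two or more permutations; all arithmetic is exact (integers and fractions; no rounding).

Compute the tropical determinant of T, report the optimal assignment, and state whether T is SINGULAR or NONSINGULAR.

σ = (1, 2, 3): 29 + (-1) + 9 = 37
σ = (1, 3, 2): 29 + 28 + 27 = 84
σ = (2, 1, 3): 18 + 17 + 9 = 44
σ = (2, 3, 1): 18 + 28 + 22 = 68
σ = (3, 1, 2): 0 + 17 + 27 = 44
σ = (3, 2, 1): 0 + (-1) + 22 = 21
Optimal value attained by: σ = (3, 2, 1).
Answer: det⊕(T) = 21; verdict: NONSINGULAR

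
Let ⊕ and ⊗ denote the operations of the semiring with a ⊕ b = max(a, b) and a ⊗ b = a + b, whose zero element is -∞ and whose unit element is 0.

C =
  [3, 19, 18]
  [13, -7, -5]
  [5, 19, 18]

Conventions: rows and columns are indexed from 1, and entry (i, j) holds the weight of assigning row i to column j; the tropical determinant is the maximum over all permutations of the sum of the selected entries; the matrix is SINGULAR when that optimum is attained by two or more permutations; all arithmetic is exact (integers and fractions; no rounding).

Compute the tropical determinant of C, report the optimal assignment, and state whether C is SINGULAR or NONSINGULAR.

σ = (1, 2, 3): 3 + (-7) + 18 = 14
σ = (1, 3, 2): 3 + (-5) + 19 = 17
σ = (2, 1, 3): 19 + 13 + 18 = 50
σ = (2, 3, 1): 19 + (-5) + 5 = 19
σ = (3, 1, 2): 18 + 13 + 19 = 50
σ = (3, 2, 1): 18 + (-7) + 5 = 16
Optimal value attained by: σ = (2, 1, 3).
Answer: det⊕(C) = 50; verdict: SINGULAR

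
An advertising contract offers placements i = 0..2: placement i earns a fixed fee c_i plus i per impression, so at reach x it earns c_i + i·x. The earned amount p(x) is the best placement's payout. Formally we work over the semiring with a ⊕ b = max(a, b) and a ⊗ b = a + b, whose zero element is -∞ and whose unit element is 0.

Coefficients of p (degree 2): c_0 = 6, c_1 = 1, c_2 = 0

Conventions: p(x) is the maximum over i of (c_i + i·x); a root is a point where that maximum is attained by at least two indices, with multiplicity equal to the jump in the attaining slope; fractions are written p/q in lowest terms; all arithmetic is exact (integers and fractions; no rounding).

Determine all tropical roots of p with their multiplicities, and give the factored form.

hull edge (i=0, c=6) to (i=2, c=0): slope -3, span 2
Factored form: p(x) = 0 ⊗ (x ⊕ 3) ⊗ (x ⊕ 3)
Answer: roots = 3 (mult 2)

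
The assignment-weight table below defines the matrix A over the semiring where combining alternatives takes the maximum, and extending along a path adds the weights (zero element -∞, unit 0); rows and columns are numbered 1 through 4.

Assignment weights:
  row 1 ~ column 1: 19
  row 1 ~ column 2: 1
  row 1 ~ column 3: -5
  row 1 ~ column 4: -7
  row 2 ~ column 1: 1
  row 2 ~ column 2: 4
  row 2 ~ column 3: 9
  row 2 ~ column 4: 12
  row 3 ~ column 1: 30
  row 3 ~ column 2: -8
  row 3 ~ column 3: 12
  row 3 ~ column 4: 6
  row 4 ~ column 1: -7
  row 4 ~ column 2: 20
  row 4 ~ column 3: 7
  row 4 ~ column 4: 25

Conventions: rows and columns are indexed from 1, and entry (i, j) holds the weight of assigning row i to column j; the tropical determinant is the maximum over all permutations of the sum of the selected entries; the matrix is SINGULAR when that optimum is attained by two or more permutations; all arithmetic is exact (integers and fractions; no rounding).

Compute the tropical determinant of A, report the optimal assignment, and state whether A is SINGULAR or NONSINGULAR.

σ = (1, 2, 3, 4): 19 + 4 + 12 + 25 = 60
σ = (1, 2, 4, 3): 19 + 4 + 6 + 7 = 36
σ = (1, 3, 2, 4): 19 + 9 + (-8) + 25 = 45
σ = (1, 3, 4, 2): 19 + 9 + 6 + 20 = 54
σ = (1, 4, 2, 3): 19 + 12 + (-8) + 7 = 30
σ = (1, 4, 3, 2): 19 + 12 + 12 + 20 = 63
σ = (2, 1, 3, 4): 1 + 1 + 12 + 25 = 39
σ = (2, 1, 4, 3): 1 + 1 + 6 + 7 = 15
σ = (2, 3, 1, 4): 1 + 9 + 30 + 25 = 65
σ = (2, 3, 4, 1): 1 + 9 + 6 + (-7) = 9
σ = (2, 4, 1, 3): 1 + 12 + 30 + 7 = 50
σ = (2, 4, 3, 1): 1 + 12 + 12 + (-7) = 18
σ = (3, 1, 2, 4): (-5) + 1 + (-8) + 25 = 13
σ = (3, 1, 4, 2): (-5) + 1 + 6 + 20 = 22
σ = (3, 2, 1, 4): (-5) + 4 + 30 + 25 = 54
σ = (3, 2, 4, 1): (-5) + 4 + 6 + (-7) = -2
σ = (3, 4, 1, 2): (-5) + 12 + 30 + 20 = 57
σ = (3, 4, 2, 1): (-5) + 12 + (-8) + (-7) = -8
σ = (4, 1, 2, 3): (-7) + 1 + (-8) + 7 = -7
σ = (4, 1, 3, 2): (-7) + 1 + 12 + 20 = 26
σ = (4, 2, 1, 3): (-7) + 4 + 30 + 7 = 34
σ = (4, 2, 3, 1): (-7) + 4 + 12 + (-7) = 2
σ = (4, 3, 1, 2): (-7) + 9 + 30 + 20 = 52
σ = (4, 3, 2, 1): (-7) + 9 + (-8) + (-7) = -13
Optimal value attained by: σ = (2, 3, 1, 4).
Answer: det⊕(A) = 65; verdict: NONSINGULAR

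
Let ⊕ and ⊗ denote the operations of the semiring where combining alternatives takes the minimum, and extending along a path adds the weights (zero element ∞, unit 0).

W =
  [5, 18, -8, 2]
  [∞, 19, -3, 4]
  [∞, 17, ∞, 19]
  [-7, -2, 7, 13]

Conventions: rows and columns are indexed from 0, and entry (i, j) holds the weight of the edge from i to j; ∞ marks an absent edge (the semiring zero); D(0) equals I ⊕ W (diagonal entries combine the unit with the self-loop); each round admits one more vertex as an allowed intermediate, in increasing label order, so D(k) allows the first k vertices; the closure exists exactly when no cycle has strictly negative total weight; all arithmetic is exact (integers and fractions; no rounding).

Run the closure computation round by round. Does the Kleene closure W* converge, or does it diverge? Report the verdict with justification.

D(0):
  [0, 18, -8, 2]
  [∞, 0, -3, 4]
  [∞, 17, 0, 19]
  [-7, -2, 7, 0]
Detection: at round 1, diagonal entry (3, 3) turns strictly negative.
Key observation: the cycle 3->0->3 has total weight (-7) + 2, which is strictly negative.
Answer: DIVERGES — negative cycle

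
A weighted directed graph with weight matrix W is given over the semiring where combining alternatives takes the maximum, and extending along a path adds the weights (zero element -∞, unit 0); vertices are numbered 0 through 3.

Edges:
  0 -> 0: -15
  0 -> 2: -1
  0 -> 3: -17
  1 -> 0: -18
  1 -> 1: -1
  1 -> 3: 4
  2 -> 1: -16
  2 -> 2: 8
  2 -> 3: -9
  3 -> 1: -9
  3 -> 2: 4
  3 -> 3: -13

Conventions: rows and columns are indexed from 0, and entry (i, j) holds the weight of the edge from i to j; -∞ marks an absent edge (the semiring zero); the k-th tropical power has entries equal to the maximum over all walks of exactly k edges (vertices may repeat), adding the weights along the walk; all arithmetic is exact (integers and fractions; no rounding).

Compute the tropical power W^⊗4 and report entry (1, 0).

W^⊗2:
  [-30, -17, 7, -10]
  [-19, -2, 8, 3]
  [-34, -8, 16, -1]
  [-27, -10, 12, -5]
W^⊗3:
  [-35, -9, 15, -2]
  [-20, -3, 16, 2]
  [-26, 0, 24, 7]
  [-28, -4, 20, 3]
W^⊗4:
  [-27, -1, 23, 6]
  [-21, 0, 24, 7]
  [-18, 8, 32, 15]
  [-22, 4, 28, 11]
Key observation: the optimum is the walk 1->1->1->1->0, with weight (-1) + (-1) + (-1) + (-18) = -21.
Optimal value attained by: walk 1->1->1->1->0.
Answer: (W^⊗4)[1][0] = -21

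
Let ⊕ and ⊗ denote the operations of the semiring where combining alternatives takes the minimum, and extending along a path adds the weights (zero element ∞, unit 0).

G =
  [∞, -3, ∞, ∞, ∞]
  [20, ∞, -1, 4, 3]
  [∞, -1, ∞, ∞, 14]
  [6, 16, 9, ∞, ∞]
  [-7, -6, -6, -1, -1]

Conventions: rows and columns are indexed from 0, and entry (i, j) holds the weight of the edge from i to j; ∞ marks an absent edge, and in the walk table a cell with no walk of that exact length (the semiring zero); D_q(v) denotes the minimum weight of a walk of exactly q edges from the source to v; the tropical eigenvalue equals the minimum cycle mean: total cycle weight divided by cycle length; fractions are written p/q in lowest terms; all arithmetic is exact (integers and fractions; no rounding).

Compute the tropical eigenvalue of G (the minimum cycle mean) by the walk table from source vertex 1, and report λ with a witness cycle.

q=0: [∞, 0, ∞, ∞, ∞]
q=1: [20, ∞, -1, 4, 3]
q=2: [-4, -3, -3, 2, 2]
q=3: [-5, -7, -4, 1, 0]
q=4: [-7, -8, -8, -3, -4]
q=5: [-11, -10, -10, -5, -5]
Optimal cycle mean attained by: cycle 0->1->4->0, total (-3) + 3 + (-7), length 3.
Answer: λ = -7/3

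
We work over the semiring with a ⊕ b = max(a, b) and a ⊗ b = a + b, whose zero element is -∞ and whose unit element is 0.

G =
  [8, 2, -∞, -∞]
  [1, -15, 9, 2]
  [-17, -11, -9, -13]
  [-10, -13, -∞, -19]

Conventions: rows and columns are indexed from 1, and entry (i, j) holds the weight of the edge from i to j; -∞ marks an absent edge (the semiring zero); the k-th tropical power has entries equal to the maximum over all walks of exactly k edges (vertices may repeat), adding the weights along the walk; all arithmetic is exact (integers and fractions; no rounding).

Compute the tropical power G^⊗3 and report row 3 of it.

G^⊗2:
  [16, 10, 11, 4]
  [9, 3, 0, -4]
  [-9, -15, -2, -9]
  [-2, -8, -4, -11]
G^⊗3:
  [24, 18, 19, 12]
  [17, 11, 12, 5]
  [-1, -7, -6, -13]
  [6, 0, 1, -6]
Answer: row 3 of G^⊗3 = [-1, -7, -6, -13]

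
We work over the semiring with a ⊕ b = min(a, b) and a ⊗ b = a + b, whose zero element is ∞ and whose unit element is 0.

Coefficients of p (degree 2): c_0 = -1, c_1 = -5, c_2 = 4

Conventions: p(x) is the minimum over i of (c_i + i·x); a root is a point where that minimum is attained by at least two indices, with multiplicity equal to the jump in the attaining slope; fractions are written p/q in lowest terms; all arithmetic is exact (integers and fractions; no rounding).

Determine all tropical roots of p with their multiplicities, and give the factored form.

hull edge (i=0, c=-1) to (i=1, c=-5): slope -4, span 1
hull edge (i=1, c=-5) to (i=2, c=4): slope 9, span 1
Factored form: p(x) = 4 ⊗ (x ⊕ (-9)) ⊗ (x ⊕ 4)
Answer: roots = -9 (mult 1), 4 (mult 1)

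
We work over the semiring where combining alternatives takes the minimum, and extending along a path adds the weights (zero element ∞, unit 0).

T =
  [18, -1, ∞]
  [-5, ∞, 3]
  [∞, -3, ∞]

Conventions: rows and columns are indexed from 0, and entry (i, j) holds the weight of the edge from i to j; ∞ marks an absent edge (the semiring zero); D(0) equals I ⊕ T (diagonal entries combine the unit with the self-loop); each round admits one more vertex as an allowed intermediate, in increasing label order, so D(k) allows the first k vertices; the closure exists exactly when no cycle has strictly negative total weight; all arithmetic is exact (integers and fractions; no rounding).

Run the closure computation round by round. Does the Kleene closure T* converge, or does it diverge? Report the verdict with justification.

D(0):
  [0, -1, ∞]
  [-5, 0, 3]
  [∞, -3, 0]
Detection: at round 1, diagonal entry (1, 1) turns strictly negative.
Key observation: the cycle 1->0->1 has total weight (-5) + (-1), which is strictly negative.
Answer: DIVERGES — negative cycle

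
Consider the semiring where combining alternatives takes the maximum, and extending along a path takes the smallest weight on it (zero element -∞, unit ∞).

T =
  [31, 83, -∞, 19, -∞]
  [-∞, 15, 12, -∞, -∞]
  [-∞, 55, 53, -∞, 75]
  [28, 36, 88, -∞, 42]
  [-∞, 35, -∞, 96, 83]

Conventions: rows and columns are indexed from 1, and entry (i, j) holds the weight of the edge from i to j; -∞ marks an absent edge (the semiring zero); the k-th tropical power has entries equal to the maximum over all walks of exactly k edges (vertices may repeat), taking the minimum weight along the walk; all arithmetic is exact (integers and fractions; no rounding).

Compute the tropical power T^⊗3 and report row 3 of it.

T^⊗2:
  [31, 31, 19, 19, 19]
  [-∞, 15, 12, -∞, 12]
  [-∞, 53, 53, 75, 75]
  [28, 55, 53, 42, 75]
  [28, 36, 88, 83, 83]
T^⊗3:
  [31, 31, 19, 19, 19]
  [-∞, 15, 12, 12, 12]
  [28, 53, 75, 75, 75]
  [28, 53, 53, 75, 75]
  [28, 55, 83, 83, 83]
Answer: row 3 of T^⊗3 = [28, 53, 75, 75, 75]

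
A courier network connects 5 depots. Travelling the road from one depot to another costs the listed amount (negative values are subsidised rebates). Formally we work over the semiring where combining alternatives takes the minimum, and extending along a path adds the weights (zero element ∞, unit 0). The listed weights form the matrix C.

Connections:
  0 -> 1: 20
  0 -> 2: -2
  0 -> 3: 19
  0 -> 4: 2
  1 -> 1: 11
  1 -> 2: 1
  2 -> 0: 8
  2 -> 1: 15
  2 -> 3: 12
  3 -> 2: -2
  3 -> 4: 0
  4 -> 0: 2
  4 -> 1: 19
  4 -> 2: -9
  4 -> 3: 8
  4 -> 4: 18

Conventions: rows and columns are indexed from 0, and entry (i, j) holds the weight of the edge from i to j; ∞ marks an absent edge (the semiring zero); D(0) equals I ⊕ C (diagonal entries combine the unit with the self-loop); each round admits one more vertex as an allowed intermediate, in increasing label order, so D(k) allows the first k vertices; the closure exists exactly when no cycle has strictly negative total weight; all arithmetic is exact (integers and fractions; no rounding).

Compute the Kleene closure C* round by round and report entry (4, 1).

D(0):
  [0, 20, -2, 19, 2]
  [∞, 0, 1, ∞, ∞]
  [8, 15, 0, 12, ∞]
  [∞, ∞, -2, 0, 0]
  [2, 19, -9, 8, 0]
D(1):
  [0, 20, -2, 19, 2]
  [∞, 0, 1, ∞, ∞]
  [8, 15, 0, 12, 10]
  [∞, ∞, -2, 0, 0]
  [2, 19, -9, 8, 0]
D(2):
  [0, 20, -2, 19, 2]
  [∞, 0, 1, ∞, ∞]
  [8, 15, 0, 12, 10]
  [∞, ∞, -2, 0, 0]
  [2, 19, -9, 8, 0]
D(3):
  [0, 13, -2, 10, 2]
  [9, 0, 1, 13, 11]
  [8, 15, 0, 12, 10]
  [6, 13, -2, 0, 0]
  [-1, 6, -9, 3, 0]
D(4):
  [0, 13, -2, 10, 2]
  [9, 0, 1, 13, 11]
  [8, 15, 0, 12, 10]
  [6, 13, -2, 0, 0]
  [-1, 6, -9, 3, 0]
D(5):
  [0, 8, -7, 5, 2]
  [9, 0, 1, 13, 11]
  [8, 15, 0, 12, 10]
  [-1, 6, -9, 0, 0]
  [-1, 6, -9, 3, 0]
Answer: C*[4][1] = 6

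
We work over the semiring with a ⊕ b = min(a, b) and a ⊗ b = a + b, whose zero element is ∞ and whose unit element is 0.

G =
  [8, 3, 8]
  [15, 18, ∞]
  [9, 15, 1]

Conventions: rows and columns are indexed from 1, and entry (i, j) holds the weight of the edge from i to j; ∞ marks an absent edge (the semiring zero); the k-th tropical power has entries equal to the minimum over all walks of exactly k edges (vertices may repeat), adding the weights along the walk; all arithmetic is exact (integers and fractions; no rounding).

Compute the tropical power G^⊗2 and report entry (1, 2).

G^⊗2:
  [16, 11, 9]
  [23, 18, 23]
  [10, 12, 2]
Key observation: the optimum is the walk 1->1->2, with weight 8 + 3 = 11.
Optimal value attained by: walk 1->1->2.
Answer: (G^⊗2)[1][2] = 11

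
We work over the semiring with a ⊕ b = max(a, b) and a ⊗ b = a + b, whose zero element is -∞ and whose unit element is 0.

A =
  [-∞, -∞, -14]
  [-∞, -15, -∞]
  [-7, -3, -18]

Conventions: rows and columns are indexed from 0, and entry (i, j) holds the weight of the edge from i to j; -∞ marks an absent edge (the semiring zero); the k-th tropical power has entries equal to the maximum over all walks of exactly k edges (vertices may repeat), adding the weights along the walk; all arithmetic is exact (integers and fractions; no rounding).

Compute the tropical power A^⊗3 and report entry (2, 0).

A^⊗2:
  [-21, -17, -32]
  [-∞, -30, -∞]
  [-25, -18, -21]
A^⊗3:
  [-39, -32, -35]
  [-∞, -45, -∞]
  [-28, -24, -39]
Key observation: the optimum is the walk 2->0->2->0, with weight (-7) + (-14) + (-7) = -28.
Optimal value attained by: walk 2->0->2->0.
Answer: (A^⊗3)[2][0] = -28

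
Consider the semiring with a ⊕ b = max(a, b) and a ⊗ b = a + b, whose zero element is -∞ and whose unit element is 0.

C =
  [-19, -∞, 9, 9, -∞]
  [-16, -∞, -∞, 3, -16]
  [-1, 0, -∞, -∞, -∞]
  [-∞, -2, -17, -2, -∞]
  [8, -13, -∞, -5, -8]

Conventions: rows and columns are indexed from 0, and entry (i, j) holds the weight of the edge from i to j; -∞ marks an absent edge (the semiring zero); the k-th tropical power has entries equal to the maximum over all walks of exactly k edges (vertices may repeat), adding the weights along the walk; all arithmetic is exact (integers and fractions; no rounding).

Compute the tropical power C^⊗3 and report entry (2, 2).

C^⊗2:
  [8, 9, -8, 7, -∞]
  [-8, 1, -7, 1, -24]
  [-16, -∞, 8, 8, -16]
  [-18, -4, -19, 1, -18]
  [0, -7, 17, 17, -16]
C^⊗3:
  [-7, 5, 17, 17, -7]
  [-8, -1, 1, 4, -15]
  [7, 8, -7, 6, -24]
  [-10, -1, -9, -1, -20]
  [16, 17, 9, 15, -23]
Key observation: the optimum is the walk 2->1->0->2, with weight 0 + (-16) + 9 = -7.
Optimal value attained by: walk 2->1->0->2.
Answer: (C^⊗3)[2][2] = -7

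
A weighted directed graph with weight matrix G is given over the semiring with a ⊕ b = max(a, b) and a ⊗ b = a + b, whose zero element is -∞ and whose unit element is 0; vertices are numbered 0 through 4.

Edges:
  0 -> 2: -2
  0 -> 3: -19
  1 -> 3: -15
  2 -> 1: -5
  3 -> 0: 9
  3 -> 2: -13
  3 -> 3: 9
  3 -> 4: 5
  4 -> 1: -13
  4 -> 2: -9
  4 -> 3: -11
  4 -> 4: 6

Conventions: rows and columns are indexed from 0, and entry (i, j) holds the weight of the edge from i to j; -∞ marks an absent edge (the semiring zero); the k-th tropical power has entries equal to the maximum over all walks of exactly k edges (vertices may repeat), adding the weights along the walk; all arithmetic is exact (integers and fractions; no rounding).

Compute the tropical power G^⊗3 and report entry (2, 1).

G^⊗2:
  [-10, -7, -32, -10, -14]
  [-6, -∞, -28, -6, -10]
  [-∞, -∞, -∞, -20, -∞]
  [18, -8, 7, 18, 14]
  [-2, -7, -3, -2, 12]
G^⊗3:
  [-1, -27, -12, -1, -5]
  [3, -23, -8, 3, -1]
  [-11, -∞, -33, -11, -15]
  [27, 2, 16, 27, 23]
  [7, -1, 3, 7, 18]
Key observation: no walk of exactly 3 edges connects these vertices, so the entry is the semiring zero.
Answer: (G^⊗3)[2][1] = -∞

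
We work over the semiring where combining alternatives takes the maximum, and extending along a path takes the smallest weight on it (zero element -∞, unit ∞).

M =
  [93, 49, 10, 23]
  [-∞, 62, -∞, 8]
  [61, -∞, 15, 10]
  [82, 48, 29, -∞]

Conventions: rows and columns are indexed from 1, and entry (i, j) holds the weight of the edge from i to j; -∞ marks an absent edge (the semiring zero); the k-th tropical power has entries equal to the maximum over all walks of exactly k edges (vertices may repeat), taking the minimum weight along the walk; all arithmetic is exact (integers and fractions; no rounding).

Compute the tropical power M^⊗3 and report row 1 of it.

M^⊗2:
  [93, 49, 23, 23]
  [8, 62, 8, 8]
  [61, 49, 15, 23]
  [82, 49, 15, 23]
M^⊗3:
  [93, 49, 23, 23]
  [8, 62, 8, 8]
  [61, 49, 23, 23]
  [82, 49, 23, 23]
Answer: row 1 of M^⊗3 = [93, 49, 23, 23]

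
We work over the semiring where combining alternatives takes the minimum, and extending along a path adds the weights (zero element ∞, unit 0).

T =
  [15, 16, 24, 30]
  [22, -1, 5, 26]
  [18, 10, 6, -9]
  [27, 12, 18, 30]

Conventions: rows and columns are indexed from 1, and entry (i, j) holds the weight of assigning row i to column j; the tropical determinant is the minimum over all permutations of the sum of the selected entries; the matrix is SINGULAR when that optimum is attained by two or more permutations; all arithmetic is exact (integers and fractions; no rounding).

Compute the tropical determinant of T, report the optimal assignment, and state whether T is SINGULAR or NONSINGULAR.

σ = (1, 2, 3, 4): 15 + (-1) + 6 + 30 = 50
σ = (1, 2, 4, 3): 15 + (-1) + (-9) + 18 = 23
σ = (1, 3, 2, 4): 15 + 5 + 10 + 30 = 60
σ = (1, 3, 4, 2): 15 + 5 + (-9) + 12 = 23
σ = (1, 4, 2, 3): 15 + 26 + 10 + 18 = 69
σ = (1, 4, 3, 2): 15 + 26 + 6 + 12 = 59
σ = (2, 1, 3, 4): 16 + 22 + 6 + 30 = 74
σ = (2, 1, 4, 3): 16 + 22 + (-9) + 18 = 47
σ = (2, 3, 1, 4): 16 + 5 + 18 + 30 = 69
σ = (2, 3, 4, 1): 16 + 5 + (-9) + 27 = 39
σ = (2, 4, 1, 3): 16 + 26 + 18 + 18 = 78
σ = (2, 4, 3, 1): 16 + 26 + 6 + 27 = 75
σ = (3, 1, 2, 4): 24 + 22 + 10 + 30 = 86
σ = (3, 1, 4, 2): 24 + 22 + (-9) + 12 = 49
σ = (3, 2, 1, 4): 24 + (-1) + 18 + 30 = 71
σ = (3, 2, 4, 1): 24 + (-1) + (-9) + 27 = 41
σ = (3, 4, 1, 2): 24 + 26 + 18 + 12 = 80
σ = (3, 4, 2, 1): 24 + 26 + 10 + 27 = 87
σ = (4, 1, 2, 3): 30 + 22 + 10 + 18 = 80
σ = (4, 1, 3, 2): 30 + 22 + 6 + 12 = 70
σ = (4, 2, 1, 3): 30 + (-1) + 18 + 18 = 65
σ = (4, 2, 3, 1): 30 + (-1) + 6 + 27 = 62
σ = (4, 3, 1, 2): 30 + 5 + 18 + 12 = 65
σ = (4, 3, 2, 1): 30 + 5 + 10 + 27 = 72
Optimal value attained by: σ = (1, 2, 4, 3).
Answer: det⊕(T) = 23; verdict: SINGULAR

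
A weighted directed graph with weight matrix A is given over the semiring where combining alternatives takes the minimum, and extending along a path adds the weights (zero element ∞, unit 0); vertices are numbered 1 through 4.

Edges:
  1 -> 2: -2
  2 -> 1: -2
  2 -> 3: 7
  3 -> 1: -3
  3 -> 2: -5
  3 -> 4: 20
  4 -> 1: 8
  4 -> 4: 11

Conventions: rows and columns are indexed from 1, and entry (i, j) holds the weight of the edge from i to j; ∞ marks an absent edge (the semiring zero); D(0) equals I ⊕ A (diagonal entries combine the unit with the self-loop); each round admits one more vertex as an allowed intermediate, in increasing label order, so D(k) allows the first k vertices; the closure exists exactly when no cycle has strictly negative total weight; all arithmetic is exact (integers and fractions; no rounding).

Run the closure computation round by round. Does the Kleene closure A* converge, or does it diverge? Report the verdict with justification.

D(0):
  [0, -2, ∞, ∞]
  [-2, 0, 7, ∞]
  [-3, -5, 0, 20]
  [8, ∞, ∞, 0]
Detection: at round 1, diagonal entry (2, 2) turns strictly negative.
Key observation: the cycle 2->1->2 has total weight (-2) + (-2), which is strictly negative.
Answer: DIVERGES — negative cycle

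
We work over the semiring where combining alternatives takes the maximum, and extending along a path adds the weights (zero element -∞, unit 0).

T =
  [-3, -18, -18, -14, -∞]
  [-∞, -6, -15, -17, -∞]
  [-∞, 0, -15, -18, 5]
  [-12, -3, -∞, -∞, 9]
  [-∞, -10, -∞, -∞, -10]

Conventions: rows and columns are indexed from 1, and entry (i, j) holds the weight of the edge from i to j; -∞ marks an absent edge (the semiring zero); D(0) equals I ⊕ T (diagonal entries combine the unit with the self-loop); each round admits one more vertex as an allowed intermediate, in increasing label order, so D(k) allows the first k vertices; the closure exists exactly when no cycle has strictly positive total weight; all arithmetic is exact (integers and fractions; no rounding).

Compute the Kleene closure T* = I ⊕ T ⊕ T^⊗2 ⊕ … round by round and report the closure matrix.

D(0):
  [0, -18, -18, -14, -∞]
  [-∞, 0, -15, -17, -∞]
  [-∞, 0, 0, -18, 5]
  [-12, -3, -∞, 0, 9]
  [-∞, -10, -∞, -∞, 0]
D(1):
  [0, -18, -18, -14, -∞]
  [-∞, 0, -15, -17, -∞]
  [-∞, 0, 0, -18, 5]
  [-12, -3, -30, 0, 9]
  [-∞, -10, -∞, -∞, 0]
D(2):
  [0, -18, -18, -14, -∞]
  [-∞, 0, -15, -17, -∞]
  [-∞, 0, 0, -17, 5]
  [-12, -3, -18, 0, 9]
  [-∞, -10, -25, -27, 0]
D(3):
  [0, -18, -18, -14, -13]
  [-∞, 0, -15, -17, -10]
  [-∞, 0, 0, -17, 5]
  [-12, -3, -18, 0, 9]
  [-∞, -10, -25, -27, 0]
D(4):
  [0, -17, -18, -14, -5]
  [-29, 0, -15, -17, -8]
  [-29, 0, 0, -17, 5]
  [-12, -3, -18, 0, 9]
  [-39, -10, -25, -27, 0]
D(5):
  [0, -15, -18, -14, -5]
  [-29, 0, -15, -17, -8]
  [-29, 0, 0, -17, 5]
  [-12, -1, -16, 0, 9]
  [-39, -10, -25, -27, 0]
Answer: T* = [[0, -15, -18, -14, -5], [-29, 0, -15, -17, -8], [-29, 0, 0, -17, 5], [-12, -1, -16, 0, 9], [-39, -10, -25, -27, 0]]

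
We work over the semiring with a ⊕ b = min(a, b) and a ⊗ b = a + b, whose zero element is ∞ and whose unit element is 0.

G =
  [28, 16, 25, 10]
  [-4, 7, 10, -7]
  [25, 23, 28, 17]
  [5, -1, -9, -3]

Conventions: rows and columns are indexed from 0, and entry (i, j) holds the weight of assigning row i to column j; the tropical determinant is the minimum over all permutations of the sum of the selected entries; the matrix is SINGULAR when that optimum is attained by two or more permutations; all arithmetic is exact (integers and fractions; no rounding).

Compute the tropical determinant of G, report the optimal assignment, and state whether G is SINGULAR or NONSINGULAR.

σ = (0, 1, 2, 3): 28 + 7 + 28 + (-3) = 60
σ = (0, 1, 3, 2): 28 + 7 + 17 + (-9) = 43
σ = (0, 2, 1, 3): 28 + 10 + 23 + (-3) = 58
σ = (0, 2, 3, 1): 28 + 10 + 17 + (-1) = 54
σ = (0, 3, 1, 2): 28 + (-7) + 23 + (-9) = 35
σ = (0, 3, 2, 1): 28 + (-7) + 28 + (-1) = 48
σ = (1, 0, 2, 3): 16 + (-4) + 28 + (-3) = 37
σ = (1, 0, 3, 2): 16 + (-4) + 17 + (-9) = 20
σ = (1, 2, 0, 3): 16 + 10 + 25 + (-3) = 48
σ = (1, 2, 3, 0): 16 + 10 + 17 + 5 = 48
σ = (1, 3, 0, 2): 16 + (-7) + 25 + (-9) = 25
σ = (1, 3, 2, 0): 16 + (-7) + 28 + 5 = 42
σ = (2, 0, 1, 3): 25 + (-4) + 23 + (-3) = 41
σ = (2, 0, 3, 1): 25 + (-4) + 17 + (-1) = 37
σ = (2, 1, 0, 3): 25 + 7 + 25 + (-3) = 54
σ = (2, 1, 3, 0): 25 + 7 + 17 + 5 = 54
σ = (2, 3, 0, 1): 25 + (-7) + 25 + (-1) = 42
σ = (2, 3, 1, 0): 25 + (-7) + 23 + 5 = 46
σ = (3, 0, 1, 2): 10 + (-4) + 23 + (-9) = 20
σ = (3, 0, 2, 1): 10 + (-4) + 28 + (-1) = 33
σ = (3, 1, 0, 2): 10 + 7 + 25 + (-9) = 33
σ = (3, 1, 2, 0): 10 + 7 + 28 + 5 = 50
σ = (3, 2, 0, 1): 10 + 10 + 25 + (-1) = 44
σ = (3, 2, 1, 0): 10 + 10 + 23 + 5 = 48
Optimal value attained by: σ = (1, 0, 3, 2).
Answer: det⊕(G) = 20; verdict: SINGULAR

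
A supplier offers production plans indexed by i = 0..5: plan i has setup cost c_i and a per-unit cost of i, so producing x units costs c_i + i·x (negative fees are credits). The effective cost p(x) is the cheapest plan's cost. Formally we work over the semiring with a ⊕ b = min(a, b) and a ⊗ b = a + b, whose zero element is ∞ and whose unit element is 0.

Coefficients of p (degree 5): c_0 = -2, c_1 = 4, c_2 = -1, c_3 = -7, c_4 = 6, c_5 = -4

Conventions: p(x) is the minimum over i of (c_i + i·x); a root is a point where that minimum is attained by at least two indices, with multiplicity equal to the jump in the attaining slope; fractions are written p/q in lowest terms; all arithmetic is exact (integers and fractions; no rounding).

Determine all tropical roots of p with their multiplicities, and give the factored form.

hull edge (i=0, c=-2) to (i=3, c=-7): slope -5/3, span 3
hull edge (i=3, c=-7) to (i=5, c=-4): slope 3/2, span 2
Factored form: p(x) = -4 ⊗ (x ⊕ (-3/2)) ⊗ (x ⊕ (-3/2)) ⊗ (x ⊕ 5/3) ⊗ (x ⊕ 5/3) ⊗ (x ⊕ 5/3)
Answer: roots = -3/2 (mult 2), 5/3 (mult 3)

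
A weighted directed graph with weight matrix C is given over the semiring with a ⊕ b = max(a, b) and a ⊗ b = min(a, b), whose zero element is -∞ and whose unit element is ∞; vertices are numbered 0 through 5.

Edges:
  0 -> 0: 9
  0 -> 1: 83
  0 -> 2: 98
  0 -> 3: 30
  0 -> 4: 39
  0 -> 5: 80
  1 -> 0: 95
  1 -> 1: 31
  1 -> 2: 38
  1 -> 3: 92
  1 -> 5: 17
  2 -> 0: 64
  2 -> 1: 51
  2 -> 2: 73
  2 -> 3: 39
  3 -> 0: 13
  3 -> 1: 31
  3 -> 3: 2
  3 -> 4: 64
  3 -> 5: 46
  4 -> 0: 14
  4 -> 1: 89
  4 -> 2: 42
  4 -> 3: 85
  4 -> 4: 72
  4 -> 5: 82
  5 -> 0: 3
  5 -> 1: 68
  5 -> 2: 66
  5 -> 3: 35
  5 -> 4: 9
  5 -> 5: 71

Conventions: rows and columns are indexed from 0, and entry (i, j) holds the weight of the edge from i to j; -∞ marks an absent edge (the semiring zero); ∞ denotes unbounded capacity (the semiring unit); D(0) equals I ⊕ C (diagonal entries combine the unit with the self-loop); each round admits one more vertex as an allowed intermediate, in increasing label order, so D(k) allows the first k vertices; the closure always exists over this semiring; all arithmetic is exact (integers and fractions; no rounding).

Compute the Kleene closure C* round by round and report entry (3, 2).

D(0):
  [∞, 83, 98, 30, 39, 80]
  [95, ∞, 38, 92, -∞, 17]
  [64, 51, ∞, 39, -∞, -∞]
  [13, 31, -∞, ∞, 64, 46]
  [14, 89, 42, 85, ∞, 82]
  [3, 68, 66, 35, 9, ∞]
D(1):
  [∞, 83, 98, 30, 39, 80]
  [95, ∞, 95, 92, 39, 80]
  [64, 64, ∞, 39, 39, 64]
  [13, 31, 13, ∞, 64, 46]
  [14, 89, 42, 85, ∞, 82]
  [3, 68, 66, 35, 9, ∞]
D(2):
  [∞, 83, 98, 83, 39, 80]
  [95, ∞, 95, 92, 39, 80]
  [64, 64, ∞, 64, 39, 64]
  [31, 31, 31, ∞, 64, 46]
  [89, 89, 89, 89, ∞, 82]
  [68, 68, 68, 68, 39, ∞]
D(3):
  [∞, 83, 98, 83, 39, 80]
  [95, ∞, 95, 92, 39, 80]
  [64, 64, ∞, 64, 39, 64]
  [31, 31, 31, ∞, 64, 46]
  [89, 89, 89, 89, ∞, 82]
  [68, 68, 68, 68, 39, ∞]
D(4):
  [∞, 83, 98, 83, 64, 80]
  [95, ∞, 95, 92, 64, 80]
  [64, 64, ∞, 64, 64, 64]
  [31, 31, 31, ∞, 64, 46]
  [89, 89, 89, 89, ∞, 82]
  [68, 68, 68, 68, 64, ∞]
D(5):
  [∞, 83, 98, 83, 64, 80]
  [95, ∞, 95, 92, 64, 80]
  [64, 64, ∞, 64, 64, 64]
  [64, 64, 64, ∞, 64, 64]
  [89, 89, 89, 89, ∞, 82]
  [68, 68, 68, 68, 64, ∞]
D(6):
  [∞, 83, 98, 83, 64, 80]
  [95, ∞, 95, 92, 64, 80]
  [64, 64, ∞, 64, 64, 64]
  [64, 64, 64, ∞, 64, 64]
  [89, 89, 89, 89, ∞, 82]
  [68, 68, 68, 68, 64, ∞]
Answer: C*[3][2] = 64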